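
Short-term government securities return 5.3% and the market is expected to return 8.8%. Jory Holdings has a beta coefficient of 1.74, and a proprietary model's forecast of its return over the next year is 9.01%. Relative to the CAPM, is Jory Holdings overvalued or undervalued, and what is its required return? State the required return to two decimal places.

MRP = 8.8% − 5.3% = 3.50%
Required return = R_f + β·MRP = 5.3% + 1.74 × 3.5% = 11.39%
Forecast 9.01% < required 11.39% → the stock plots below the SML → overvalued.

Overvalued; required return 11.39%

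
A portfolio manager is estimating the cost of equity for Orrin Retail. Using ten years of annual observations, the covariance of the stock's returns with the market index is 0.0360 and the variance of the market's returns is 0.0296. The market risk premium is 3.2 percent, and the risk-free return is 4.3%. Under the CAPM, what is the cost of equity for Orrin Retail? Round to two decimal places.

8.19%

β = Cov(R_i, R_m) / Var(R_m) = 0.0360 / 0.0296 = 1.2162
E(R) = R_f + β × MRP = 4.3% + 1.2162 × 3.2% = 8.19%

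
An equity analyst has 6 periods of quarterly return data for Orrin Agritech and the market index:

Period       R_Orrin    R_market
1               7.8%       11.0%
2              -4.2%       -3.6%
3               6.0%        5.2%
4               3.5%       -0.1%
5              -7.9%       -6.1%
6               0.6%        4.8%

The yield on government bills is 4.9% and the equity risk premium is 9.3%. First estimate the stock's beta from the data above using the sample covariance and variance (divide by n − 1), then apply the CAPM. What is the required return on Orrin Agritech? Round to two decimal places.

Mean R_i = (7.8 − 4.2 + 6.0 + 3.5 − 7.9 + 0.6) / 6 = 0.9667%
Mean R_m = (11.0 − 3.6 + 5.2 − 0.1 − 6.1 + 4.8) / 6 = 1.8667%
Σ(R_i − R̄_i)(R_m − R̄_m) = 172.0133  ⇒  Cov = 172.0133 / 5 = 34.4027
Σ(R_m − R̄_m)² = 200.3533  ⇒  Var(R_m) = 200.3533 / 5 = 40.0707
β = Cov / Var(R_m) = 34.4027 / 40.0707 = 0.8586
E(R) = R_f + β × MRP = 4.9% + 0.8586 × 9.3% = 12.88%

12.88%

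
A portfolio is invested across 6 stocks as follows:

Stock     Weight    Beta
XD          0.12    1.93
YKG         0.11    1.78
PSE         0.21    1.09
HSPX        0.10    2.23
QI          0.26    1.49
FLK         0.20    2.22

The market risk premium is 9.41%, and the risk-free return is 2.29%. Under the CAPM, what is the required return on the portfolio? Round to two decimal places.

β_P = Σ w_i β_i = 0.12×1.93 + 0.11×1.78 + 0.21×1.09 + 0.10×2.23 + 0.26×1.49 + 0.20×2.22 = 1.7107
E(R_P) = R_f + β_P × MRP = 2.29% + 1.7107 × 9.41% = 18.39%

18.39%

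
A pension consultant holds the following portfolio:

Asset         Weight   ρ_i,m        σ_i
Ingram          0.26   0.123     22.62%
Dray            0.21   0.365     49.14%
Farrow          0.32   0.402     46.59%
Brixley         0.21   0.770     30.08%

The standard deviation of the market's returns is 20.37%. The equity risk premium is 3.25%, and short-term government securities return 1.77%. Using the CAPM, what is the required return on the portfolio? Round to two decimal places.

β_Ingram = 0.123 × 22.62% / 20.37% = 0.1366
β_Dray = 0.365 × 49.14% / 20.37% = 0.8805
β_Farrow = 0.402 × 46.59% / 20.37% = 0.9194
β_Brixley = 0.770 × 30.08% / 20.37% = 1.1370
β_P = Σ w_i β_i = 0.26×0.1366 + 0.21×0.8805 + 0.32×0.9194 + 0.21×1.1370 = 0.7534
E(R_P) = R_f + β_P × MRP = 1.77% + 0.7534 × 3.25% = 4.22%

4.22%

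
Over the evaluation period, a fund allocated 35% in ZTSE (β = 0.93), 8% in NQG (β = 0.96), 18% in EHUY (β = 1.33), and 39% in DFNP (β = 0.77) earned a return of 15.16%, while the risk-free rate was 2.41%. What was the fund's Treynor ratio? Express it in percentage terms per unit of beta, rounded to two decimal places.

13.54%

β_P = 0.35×0.93 + 0.08×0.96 + 0.18×1.33 + 0.39×0.77 = 0.9420
Treynor = (R_P − R_f) / β_P = (15.16% − 2.41%) / 0.9420 = 12.75% / 0.9420 = 13.54%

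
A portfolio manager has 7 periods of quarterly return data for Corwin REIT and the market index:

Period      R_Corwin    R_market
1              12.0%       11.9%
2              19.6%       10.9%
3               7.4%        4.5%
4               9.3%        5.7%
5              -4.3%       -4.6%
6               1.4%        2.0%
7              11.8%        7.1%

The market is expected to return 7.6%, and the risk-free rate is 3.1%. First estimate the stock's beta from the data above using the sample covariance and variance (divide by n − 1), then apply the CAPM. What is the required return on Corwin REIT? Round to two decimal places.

Mean R_i = (12.0 + 19.6 + 7.4 + 9.3 − 4.3 + 1.4 + 11.8) / 7 = 8.1714%
Mean R_m = (11.9 + 10.9 + 4.5 + 5.7 − 4.6 + 2.0 + 7.1) / 7 = 5.3571%
Σ(R_i − R̄_i)(R_m − R̄_m) = 242.6814  ⇒  Cov = 242.6814 / 6 = 40.4469
Σ(R_m − R̄_m)² = 187.8371  ⇒  Var(R_m) = 187.8371 / 6 = 31.3062
β = Cov / Var(R_m) = 40.4469 / 31.3062 = 1.2920
MRP = 7.6% − 3.1% = 4.50%
E(R) = R_f + β × MRP = 3.1% + 1.2920 × 4.5% = 8.91%

8.91%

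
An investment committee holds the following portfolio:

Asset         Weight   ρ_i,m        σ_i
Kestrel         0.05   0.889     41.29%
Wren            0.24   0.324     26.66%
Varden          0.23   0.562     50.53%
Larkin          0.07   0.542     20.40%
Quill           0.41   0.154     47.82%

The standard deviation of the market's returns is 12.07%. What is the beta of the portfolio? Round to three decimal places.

1.179

β_Kestrel = 0.889 × 41.29% / 12.07% = 3.0412
β_Wren = 0.324 × 26.66% / 12.07% = 0.7156
β_Varden = 0.562 × 50.53% / 12.07% = 2.3528
β_Larkin = 0.542 × 20.40% / 12.07% = 0.9161
β_Quill = 0.154 × 47.82% / 12.07% = 0.6101
β_P = Σ w_i β_i = 0.05×3.0412 + 0.24×0.7156 + 0.23×2.3528 + 0.07×0.9161 + 0.41×0.6101 = 1.1792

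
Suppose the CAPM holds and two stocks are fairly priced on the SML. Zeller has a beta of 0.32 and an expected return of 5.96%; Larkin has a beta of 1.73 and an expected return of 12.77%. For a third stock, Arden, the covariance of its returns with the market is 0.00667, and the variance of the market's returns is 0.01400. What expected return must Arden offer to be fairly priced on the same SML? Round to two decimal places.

6.72%

MRP = (12.77% − 5.96%) / (1.73 − 0.32) = 4.8298%
R_f = 5.96% − 0.32 × 4.8298% = 4.4145%
β_Arden = Cov / Var(R_m) = 0.00667 / 0.01400 = 0.4764
E(R_Arden) = R_f + β × MRP = 4.4145% + 0.4764 × 4.8298% = 6.72%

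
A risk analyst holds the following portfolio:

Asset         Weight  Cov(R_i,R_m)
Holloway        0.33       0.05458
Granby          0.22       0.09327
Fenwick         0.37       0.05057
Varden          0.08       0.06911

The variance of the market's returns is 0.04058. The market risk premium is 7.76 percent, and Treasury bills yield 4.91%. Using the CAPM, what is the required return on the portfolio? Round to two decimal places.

16.91%

β_Holloway = 0.05458 / 0.04058 = 1.3450
β_Granby = 0.09327 / 0.04058 = 2.2984
β_Fenwick = 0.05057 / 0.04058 = 1.2462
β_Varden = 0.06911 / 0.04058 = 1.7031
β_P = Σ w_i β_i = 0.33×1.3450 + 0.22×2.2984 + 0.37×1.2462 + 0.08×1.7031 = 1.5468
E(R_P) = R_f + β_P × MRP = 4.91% + 1.5468 × 7.76% = 16.91%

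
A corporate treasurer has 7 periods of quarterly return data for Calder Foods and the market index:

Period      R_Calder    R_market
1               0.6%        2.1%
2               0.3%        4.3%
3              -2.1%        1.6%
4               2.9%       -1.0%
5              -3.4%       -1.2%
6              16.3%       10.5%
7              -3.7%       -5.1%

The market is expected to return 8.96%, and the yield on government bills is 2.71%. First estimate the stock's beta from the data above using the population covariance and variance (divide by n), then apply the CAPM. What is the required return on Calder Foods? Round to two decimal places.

Mean R_i = (0.6 + 0.3 − 2.1 + 2.9 − 3.4 + 16.3 − 3.7) / 7 = 1.5571%
Mean R_m = (2.1 + 4.3 + 1.6 − 1.0 − 1.2 + 10.5 − 5.1) / 7 = 1.6000%
Σ(R_i − R̄_i)(R_m − R̄_m) = 172.9500  ⇒  Cov = 172.9500 / 7 = 24.7071
Σ(R_m − R̄_m)² = 146.2400  ⇒  Var(R_m) = 146.2400 / 7 = 20.8914
β = Cov / Var(R_m) = 24.7071 / 20.8914 = 1.1826
MRP = 8.96% − 2.71% = 6.25%
E(R) = R_f + β × MRP = 2.71% + 1.1826 × 6.25% = 10.10%

10.10%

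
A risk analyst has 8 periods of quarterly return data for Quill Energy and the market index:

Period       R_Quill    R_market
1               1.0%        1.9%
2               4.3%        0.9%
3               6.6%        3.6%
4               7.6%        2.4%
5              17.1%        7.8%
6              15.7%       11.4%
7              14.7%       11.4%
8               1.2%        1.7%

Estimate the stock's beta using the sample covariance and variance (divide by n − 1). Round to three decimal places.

1.322

Mean R_i = (1.0 + 4.3 + 6.6 + 7.6 + 17.1 + 15.7 + 14.7 + 1.2) / 8 = 8.5250%
Mean R_m = (1.9 + 0.9 + 3.6 + 2.4 + 7.8 + 11.4 + 11.4 + 1.7) / 8 = 5.1375%
Σ(R_i − R̄_i)(R_m − R̄_m) = 179.3725  ⇒  Cov = 179.3725 / 7 = 25.6246
Σ(R_m − R̄_m)² = 135.6388  ⇒  Var(R_m) = 135.6388 / 7 = 19.3770
β = Cov / Var(R_m) = 25.6246 / 19.3770 = 1.3224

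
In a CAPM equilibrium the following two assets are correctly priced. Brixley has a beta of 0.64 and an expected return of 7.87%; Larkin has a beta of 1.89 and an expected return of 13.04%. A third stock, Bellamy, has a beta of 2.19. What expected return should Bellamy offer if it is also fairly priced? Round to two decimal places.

14.28%

MRP (SML slope) = (13.04% − 7.87%) / (1.89 − 0.64) = 5.17% / 1.25 = 4.1360%
R_f (intercept) = 7.87% − 0.64 × 4.1360% = 5.2230%
E(R_Bellamy) = R_f + β × MRP = 5.2230% + 2.19 × 4.1360% = 14.28%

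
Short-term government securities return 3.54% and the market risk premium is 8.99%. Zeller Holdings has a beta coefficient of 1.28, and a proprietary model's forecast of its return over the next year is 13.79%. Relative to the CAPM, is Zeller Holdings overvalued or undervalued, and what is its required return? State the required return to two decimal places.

Overvalued; required return 15.05%

Required return = R_f + β·MRP = 3.54% + 1.28 × 8.99% = 15.05%
Forecast 13.79% < required 15.05% → the stock plots below the SML → overvalued.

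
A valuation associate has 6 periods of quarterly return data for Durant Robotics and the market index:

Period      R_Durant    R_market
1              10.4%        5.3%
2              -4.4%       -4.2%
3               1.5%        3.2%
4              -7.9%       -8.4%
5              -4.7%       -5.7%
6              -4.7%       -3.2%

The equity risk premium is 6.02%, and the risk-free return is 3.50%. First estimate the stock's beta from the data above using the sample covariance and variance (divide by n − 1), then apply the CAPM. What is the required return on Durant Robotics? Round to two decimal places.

Mean R_i = (10.4 − 4.4 + 1.5 − 7.9 − 4.7 − 4.7) / 6 = -1.6333%
Mean R_m = (5.3 − 4.2 + 3.2 − 8.4 − 5.7 − 3.2) / 6 = -2.1667%
Σ(R_i − R̄_i)(R_m − R̄_m) = 165.3567  ⇒  Cov = 165.3567 / 5 = 33.0713
Σ(R_m − R̄_m)² = 141.0933  ⇒  Var(R_m) = 141.0933 / 5 = 28.2187
β = Cov / Var(R_m) = 33.0713 / 28.2187 = 1.1720
E(R) = R_f + β × MRP = 3.50% + 1.1720 × 6.02% = 10.56%

10.56%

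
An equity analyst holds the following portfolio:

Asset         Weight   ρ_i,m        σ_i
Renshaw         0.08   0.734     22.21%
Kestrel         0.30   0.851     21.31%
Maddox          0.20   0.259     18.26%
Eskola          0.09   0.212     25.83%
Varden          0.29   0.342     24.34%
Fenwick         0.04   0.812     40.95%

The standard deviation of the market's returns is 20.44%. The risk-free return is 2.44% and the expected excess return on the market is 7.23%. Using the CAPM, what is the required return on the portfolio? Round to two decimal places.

6.66%

β_Renshaw = 0.734 × 22.21% / 20.44% = 0.7976
β_Kestrel = 0.851 × 21.31% / 20.44% = 0.8872
β_Maddox = 0.259 × 18.26% / 20.44% = 0.2314
β_Eskola = 0.212 × 25.83% / 20.44% = 0.2679
β_Varden = 0.342 × 24.34% / 20.44% = 0.4073
β_Fenwick = 0.812 × 40.95% / 20.44% = 1.6268
β_P = Σ w_i β_i = 0.08×0.7976 + 0.30×0.8872 + 0.20×0.2314 + 0.09×0.2679 + 0.29×0.4073 + 0.04×1.6268 = 0.5835
E(R_P) = R_f + β_P × MRP = 2.44% + 0.5835 × 7.23% = 6.66%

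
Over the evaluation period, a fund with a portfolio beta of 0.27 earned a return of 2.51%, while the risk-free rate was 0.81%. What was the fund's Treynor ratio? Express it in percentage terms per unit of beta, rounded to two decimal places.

6.30%

Treynor = (R_P − R_f) / β_P = (2.51% − 0.81%) / 0.2700 = 1.70% / 0.2700 = 6.30%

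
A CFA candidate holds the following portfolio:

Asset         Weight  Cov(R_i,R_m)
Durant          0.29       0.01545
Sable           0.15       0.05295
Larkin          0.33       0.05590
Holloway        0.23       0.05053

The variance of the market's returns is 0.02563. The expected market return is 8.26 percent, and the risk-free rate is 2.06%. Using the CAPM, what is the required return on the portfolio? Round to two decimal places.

β_Durant = 0.01545 / 0.02563 = 0.6028
β_Sable = 0.05295 / 0.02563 = 2.0659
β_Larkin = 0.05590 / 0.02563 = 2.1810
β_Holloway = 0.05053 / 0.02563 = 1.9715
β_P = Σ w_i β_i = 0.29×0.6028 + 0.15×2.0659 + 0.33×2.1810 + 0.23×1.9715 = 1.6579
MRP = 8.26% − 2.06% = 6.20%
E(R_P) = R_f + β_P × MRP = 2.06% + 1.6579 × 6.20% = 12.34%

12.34%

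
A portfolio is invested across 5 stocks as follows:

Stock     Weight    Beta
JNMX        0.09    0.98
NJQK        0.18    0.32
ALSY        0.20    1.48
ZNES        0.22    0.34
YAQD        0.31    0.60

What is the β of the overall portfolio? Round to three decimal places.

β_P = Σ w_i β_i = 0.09×0.98 + 0.18×0.32 + 0.20×1.48 + 0.22×0.34 + 0.31×0.60 = 0.7026

0.703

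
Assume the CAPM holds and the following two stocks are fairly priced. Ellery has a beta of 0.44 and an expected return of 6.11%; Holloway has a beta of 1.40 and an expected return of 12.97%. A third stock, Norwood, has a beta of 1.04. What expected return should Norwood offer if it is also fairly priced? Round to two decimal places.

10.40%

MRP (SML slope) = (12.97% − 6.11%) / (1.40 − 0.44) = 6.86% / 0.96 = 7.1458%
R_f (intercept) = 6.11% − 0.44 × 7.1458% = 2.9658%
E(R_Norwood) = R_f + β × MRP = 2.9658% + 1.04 × 7.1458% = 10.40%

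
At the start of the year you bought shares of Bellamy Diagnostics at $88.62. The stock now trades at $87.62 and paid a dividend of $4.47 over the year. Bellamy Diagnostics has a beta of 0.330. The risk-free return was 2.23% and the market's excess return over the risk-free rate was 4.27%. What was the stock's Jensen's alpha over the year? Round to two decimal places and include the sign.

+0.28%

Realised HPR = (P1 + D1 − P0) / P0 = (87.62 + 4.47 − 88.62) / 88.62 = 3.47 / 88.62 = 3.9156%
CAPM required = R_f + β·MRP = 2.23% + 0.330 × 4.27% = 3.63910%
α = realised − required = 3.9156% − 3.63910% = +0.28%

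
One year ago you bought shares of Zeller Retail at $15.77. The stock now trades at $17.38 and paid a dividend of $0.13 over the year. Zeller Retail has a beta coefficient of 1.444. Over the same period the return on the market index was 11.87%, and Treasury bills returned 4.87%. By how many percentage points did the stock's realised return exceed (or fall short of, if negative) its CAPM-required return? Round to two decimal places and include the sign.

-3.94%

Realised HPR = (P1 + D1 − P0) / P0 = (17.38 + 0.13 − 15.77) / 15.77 = 1.74 / 15.77 = 11.0336%
MRP = 11.87% − 4.87% = 7.00%
CAPM required = R_f + β·MRP = 4.87% + 1.444 × 7.00% = 14.97800%
α = realised − required = 11.0336% − 14.97800% = -3.94%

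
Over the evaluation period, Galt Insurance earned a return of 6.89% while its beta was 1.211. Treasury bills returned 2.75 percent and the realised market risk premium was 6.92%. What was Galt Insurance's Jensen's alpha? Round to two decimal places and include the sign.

-4.24%

CAPM benchmark = R_f + β(R_m − R_f) = 2.75% + 1.211 × 6.92% = 11.13012%
α = actual − benchmark = 6.89% − 11.13012% = -4.24%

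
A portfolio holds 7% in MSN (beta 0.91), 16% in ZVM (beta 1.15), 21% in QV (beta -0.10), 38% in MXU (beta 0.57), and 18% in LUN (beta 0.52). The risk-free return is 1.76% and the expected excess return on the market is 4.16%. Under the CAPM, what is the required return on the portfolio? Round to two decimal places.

3.99%

β_P = Σ w_i β_i = 0.07×0.91 + 0.16×1.15 + 0.21×-0.10 + 0.38×0.57 + 0.18×0.52 = 0.5369
E(R_P) = R_f + β_P × MRP = 1.76% + 0.5369 × 4.16% = 3.99%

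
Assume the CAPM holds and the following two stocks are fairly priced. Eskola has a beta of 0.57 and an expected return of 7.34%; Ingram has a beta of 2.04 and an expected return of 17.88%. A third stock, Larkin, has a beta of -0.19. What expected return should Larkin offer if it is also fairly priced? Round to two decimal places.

1.89%

MRP (SML slope) = (17.88% − 7.34%) / (2.04 − 0.57) = 10.54% / 1.47 = 7.1701%
R_f (intercept) = 7.34% − 0.57 × 7.1701% = 3.2530%
E(R_Larkin) = R_f + β × MRP = 3.2530% + -0.19 × 7.1701% = 1.89%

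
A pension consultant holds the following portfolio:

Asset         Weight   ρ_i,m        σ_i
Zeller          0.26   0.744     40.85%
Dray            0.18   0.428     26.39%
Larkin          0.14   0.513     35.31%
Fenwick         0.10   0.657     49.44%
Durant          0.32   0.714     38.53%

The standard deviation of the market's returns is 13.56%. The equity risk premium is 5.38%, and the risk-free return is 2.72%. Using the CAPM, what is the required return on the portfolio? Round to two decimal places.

β_Zeller = 0.744 × 40.85% / 13.56% = 2.2413
β_Dray = 0.428 × 26.39% / 13.56% = 0.8330
β_Larkin = 0.513 × 35.31% / 13.56% = 1.3358
β_Fenwick = 0.657 × 49.44% / 13.56% = 2.3954
β_Durant = 0.714 × 38.53% / 13.56% = 2.0288
β_P = Σ w_i β_i = 0.26×2.2413 + 0.18×0.8330 + 0.14×1.3358 + 0.10×2.3954 + 0.32×2.0288 = 1.8084
E(R_P) = R_f + β_P × MRP = 2.72% + 1.8084 × 5.38% = 12.45%

12.45%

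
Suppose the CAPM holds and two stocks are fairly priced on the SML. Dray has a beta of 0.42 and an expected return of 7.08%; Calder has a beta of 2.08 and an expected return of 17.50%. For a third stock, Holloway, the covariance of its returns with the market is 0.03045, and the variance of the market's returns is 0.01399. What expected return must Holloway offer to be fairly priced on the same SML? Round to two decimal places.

MRP = (17.50% − 7.08%) / (2.08 − 0.42) = 6.2771%
R_f = 7.08% − 0.42 × 6.2771% = 4.4436%
β_Holloway = Cov / Var(R_m) = 0.03045 / 0.01399 = 2.1766
E(R_Holloway) = R_f + β × MRP = 4.4436% + 2.1766 × 6.2771% = 18.11%

18.11%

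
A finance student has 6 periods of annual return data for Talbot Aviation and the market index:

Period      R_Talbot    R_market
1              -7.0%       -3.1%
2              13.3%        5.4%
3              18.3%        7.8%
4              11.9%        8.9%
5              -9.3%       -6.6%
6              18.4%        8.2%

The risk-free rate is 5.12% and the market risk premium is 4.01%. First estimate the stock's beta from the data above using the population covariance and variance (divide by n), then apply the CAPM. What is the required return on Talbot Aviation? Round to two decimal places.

12.41%

Mean R_i = (-7.0 + 13.3 + 18.3 + 11.9 − 9.3 + 18.4) / 6 = 7.6000%
Mean R_m = (-3.1 + 5.4 + 7.8 + 8.9 − 6.6 + 8.2) / 6 = 3.4333%
Σ(R_i − R̄_i)(R_m − R̄_m) = 397.8700  ⇒  Cov = 397.8700 / 6 = 66.3117
Σ(R_m − R̄_m)² = 218.8933  ⇒  Var(R_m) = 218.8933 / 6 = 36.4822
β = Cov / Var(R_m) = 66.3117 / 36.4822 = 1.8176
E(R) = R_f + β × MRP = 5.12% + 1.8176 × 4.01% = 12.41%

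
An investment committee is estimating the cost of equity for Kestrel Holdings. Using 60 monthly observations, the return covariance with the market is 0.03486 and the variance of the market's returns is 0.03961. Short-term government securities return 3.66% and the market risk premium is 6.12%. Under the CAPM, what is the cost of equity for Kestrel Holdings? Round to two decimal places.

9.05%

β = Cov(R_i, R_m) / Var(R_m) = 0.03486 / 0.03961 = 0.8801
E(R) = R_f + β × MRP = 3.66% + 0.8801 × 6.12% = 9.05%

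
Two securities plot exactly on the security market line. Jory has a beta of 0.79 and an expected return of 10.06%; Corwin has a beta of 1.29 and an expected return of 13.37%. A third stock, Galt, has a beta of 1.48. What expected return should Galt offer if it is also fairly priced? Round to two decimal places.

MRP (SML slope) = (13.37% − 10.06%) / (1.29 − 0.79) = 3.31% / 0.50 = 6.6200%
R_f (intercept) = 10.06% − 0.79 × 6.6200% = 4.8302%
E(R_Galt) = R_f + β × MRP = 4.8302% + 1.48 × 6.6200% = 14.63%

14.63%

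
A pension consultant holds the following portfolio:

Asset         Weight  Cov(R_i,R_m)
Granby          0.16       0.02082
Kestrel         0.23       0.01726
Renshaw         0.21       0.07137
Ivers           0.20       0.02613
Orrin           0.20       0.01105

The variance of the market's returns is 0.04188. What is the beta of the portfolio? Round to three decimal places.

0.710

β_Granby = 0.02082 / 0.04188 = 0.4971
β_Kestrel = 0.01726 / 0.04188 = 0.4121
β_Renshaw = 0.07137 / 0.04188 = 1.7042
β_Ivers = 0.02613 / 0.04188 = 0.6239
β_Orrin = 0.01105 / 0.04188 = 0.2638
β_P = Σ w_i β_i = 0.16×0.4971 + 0.23×0.4121 + 0.21×1.7042 + 0.20×0.6239 + 0.20×0.2638 = 0.7097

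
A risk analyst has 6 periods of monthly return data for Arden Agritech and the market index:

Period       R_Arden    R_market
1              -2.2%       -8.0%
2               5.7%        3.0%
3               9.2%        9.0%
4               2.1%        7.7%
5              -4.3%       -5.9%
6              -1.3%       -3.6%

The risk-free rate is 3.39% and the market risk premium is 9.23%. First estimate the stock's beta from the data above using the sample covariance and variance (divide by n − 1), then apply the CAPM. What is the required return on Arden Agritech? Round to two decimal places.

Mean R_i = (-2.2 + 5.7 + 9.2 + 2.1 − 4.3 − 1.3) / 6 = 1.5333%
Mean R_m = (-8.0 + 3.0 + 9.0 + 7.7 − 5.9 − 3.6) / 6 = 0.3667%
Σ(R_i − R̄_i)(R_m − R̄_m) = 160.3467  ⇒  Cov = 160.3467 / 5 = 32.0693
Σ(R_m − R̄_m)² = 260.2533  ⇒  Var(R_m) = 260.2533 / 5 = 52.0507
β = Cov / Var(R_m) = 32.0693 / 52.0507 = 0.6161
E(R) = R_f + β × MRP = 3.39% + 0.6161 × 9.23% = 9.08%

9.08%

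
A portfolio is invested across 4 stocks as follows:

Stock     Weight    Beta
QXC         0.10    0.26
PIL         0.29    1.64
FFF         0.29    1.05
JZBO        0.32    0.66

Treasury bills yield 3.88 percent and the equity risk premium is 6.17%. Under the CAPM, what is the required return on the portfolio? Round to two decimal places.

β_P = Σ w_i β_i = 0.10×0.26 + 0.29×1.64 + 0.29×1.05 + 0.32×0.66 = 1.0173
E(R_P) = R_f + β_P × MRP = 3.88% + 1.0173 × 6.17% = 10.16%

10.16%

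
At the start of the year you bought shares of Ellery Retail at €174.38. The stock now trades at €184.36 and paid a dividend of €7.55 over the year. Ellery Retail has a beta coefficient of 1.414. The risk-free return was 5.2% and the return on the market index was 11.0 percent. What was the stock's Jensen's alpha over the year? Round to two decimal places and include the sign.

-3.35%

Realised HPR = (P1 + D1 − P0) / P0 = (184.36 + 7.55 − 174.38) / 174.38 = 17.53 / 174.38 = 10.0528%
MRP = 11.0% − 5.2% = 5.80%
CAPM required = R_f + β·MRP = 5.2% + 1.414 × 5.8% = 13.4012%
α = realised − required = 10.0528% − 13.4012% = -3.35%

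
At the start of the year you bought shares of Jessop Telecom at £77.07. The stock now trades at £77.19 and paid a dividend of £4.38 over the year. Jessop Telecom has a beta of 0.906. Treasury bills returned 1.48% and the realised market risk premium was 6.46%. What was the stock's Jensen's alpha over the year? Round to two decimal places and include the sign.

-1.49%

Realised HPR = (P1 + D1 − P0) / P0 = (77.19 + 4.38 − 77.07) / 77.07 = 4.50 / 77.07 = 5.8388%
CAPM required = R_f + β·MRP = 1.48% + 0.906 × 6.46% = 7.33276%
α = realised − required = 5.8388% − 7.33276% = -1.49%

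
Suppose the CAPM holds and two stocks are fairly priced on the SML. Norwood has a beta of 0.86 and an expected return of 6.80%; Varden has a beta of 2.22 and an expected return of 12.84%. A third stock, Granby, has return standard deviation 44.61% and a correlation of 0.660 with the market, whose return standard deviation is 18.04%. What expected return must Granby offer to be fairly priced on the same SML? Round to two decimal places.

10.23%

MRP = (12.84% − 6.80%) / (2.22 − 0.86) = 4.4412%
R_f = 6.80% − 0.86 × 4.4412% = 2.9806%
β_Granby = ρ·σ_i/σ_m = 0.660 × 44.61 / 18.04 = 1.6321
E(R_Granby) = R_f + β × MRP = 2.9806% + 1.6321 × 4.4412% = 10.23%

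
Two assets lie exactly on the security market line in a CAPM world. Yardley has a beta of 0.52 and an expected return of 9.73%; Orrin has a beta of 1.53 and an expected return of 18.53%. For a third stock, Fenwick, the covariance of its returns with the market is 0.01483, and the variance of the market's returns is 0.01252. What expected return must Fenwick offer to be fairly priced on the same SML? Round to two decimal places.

MRP = (18.53% − 9.73%) / (1.53 − 0.52) = 8.7129%
R_f = 9.73% − 0.52 × 8.7129% = 5.1993%
β_Fenwick = Cov / Var(R_m) = 0.01483 / 0.01252 = 1.1845
E(R_Fenwick) = R_f + β × MRP = 5.1993% + 1.1845 × 8.7129% = 15.52%

15.52%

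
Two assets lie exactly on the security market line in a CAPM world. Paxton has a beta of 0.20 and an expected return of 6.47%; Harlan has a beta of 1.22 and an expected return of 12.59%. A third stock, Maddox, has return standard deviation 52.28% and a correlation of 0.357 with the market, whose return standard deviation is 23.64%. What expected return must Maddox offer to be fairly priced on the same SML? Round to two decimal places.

10.01%

MRP = (12.59% − 6.47%) / (1.22 − 0.20) = 6.0000%
R_f = 6.47% − 0.20 × 6.0000% = 5.2700%
β_Maddox = ρ·σ_i/σ_m = 0.357 × 52.28 / 23.64 = 0.7895
E(R_Maddox) = R_f + β × MRP = 5.2700% + 0.7895 × 6.0000% = 10.01%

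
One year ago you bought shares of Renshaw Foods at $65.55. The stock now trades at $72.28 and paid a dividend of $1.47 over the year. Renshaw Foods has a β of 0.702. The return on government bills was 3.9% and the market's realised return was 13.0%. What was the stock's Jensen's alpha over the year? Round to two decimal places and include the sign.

Realised HPR = (P1 + D1 − P0) / P0 = (72.28 + 1.47 − 65.55) / 65.55 = 8.20 / 65.55 = 12.5095%
MRP = 13.0% − 3.9% = 9.10%
CAPM required = R_f + β·MRP = 3.9% + 0.702 × 9.1% = 10.2882%
α = realised − required = 12.5095% − 10.2882% = +2.22%

+2.22%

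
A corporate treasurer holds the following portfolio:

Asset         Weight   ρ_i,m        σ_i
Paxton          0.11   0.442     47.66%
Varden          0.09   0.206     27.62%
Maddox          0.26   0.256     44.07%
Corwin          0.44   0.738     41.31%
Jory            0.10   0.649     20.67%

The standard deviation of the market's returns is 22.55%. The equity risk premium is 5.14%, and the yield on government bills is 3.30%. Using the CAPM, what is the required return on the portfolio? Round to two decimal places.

7.98%

β_Paxton = 0.442 × 47.66% / 22.55% = 0.9342
β_Varden = 0.206 × 27.62% / 22.55% = 0.2523
β_Maddox = 0.256 × 44.07% / 22.55% = 0.5003
β_Corwin = 0.738 × 41.31% / 22.55% = 1.3520
β_Jory = 0.649 × 20.67% / 22.55% = 0.5949
β_P = Σ w_i β_i = 0.11×0.9342 + 0.09×0.2523 + 0.26×0.5003 + 0.44×1.3520 + 0.10×0.5949 = 0.9099
E(R_P) = R_f + β_P × MRP = 3.30% + 0.9099 × 5.14% = 7.98%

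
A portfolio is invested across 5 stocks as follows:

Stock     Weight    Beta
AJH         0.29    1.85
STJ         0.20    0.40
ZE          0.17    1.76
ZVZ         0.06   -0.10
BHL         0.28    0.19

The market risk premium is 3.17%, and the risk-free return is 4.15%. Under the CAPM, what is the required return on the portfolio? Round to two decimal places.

β_P = Σ w_i β_i = 0.29×1.85 + 0.20×0.40 + 0.17×1.76 + 0.06×-0.10 + 0.28×0.19 = 0.9629
E(R_P) = R_f + β_P × MRP = 4.15% + 0.9629 × 3.17% = 7.20%

7.20%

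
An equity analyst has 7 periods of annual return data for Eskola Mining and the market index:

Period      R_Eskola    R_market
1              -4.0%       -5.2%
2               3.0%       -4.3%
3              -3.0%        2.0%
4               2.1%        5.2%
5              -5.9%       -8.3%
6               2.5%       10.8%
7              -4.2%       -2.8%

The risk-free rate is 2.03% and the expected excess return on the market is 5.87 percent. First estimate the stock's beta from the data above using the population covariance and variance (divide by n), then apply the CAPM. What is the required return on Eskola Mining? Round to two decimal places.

4.15%

Mean R_i = (-4.0 + 3.0 − 3.0 + 2.1 − 5.9 + 2.5 − 4.2) / 7 = -1.3571%
Mean R_m = (-5.2 − 4.3 + 2.0 + 5.2 − 8.3 + 10.8 − 2.8) / 7 = -0.3714%
Σ(R_i − R̄_i)(R_m − R̄_m) = 97.0214  ⇒  Cov = 97.0214 / 7 = 13.8602
Σ(R_m − R̄_m)² = 268.9743  ⇒  Var(R_m) = 268.9743 / 7 = 38.4249
β = Cov / Var(R_m) = 13.8602 / 38.4249 = 0.3607
E(R) = R_f + β × MRP = 2.03% + 0.3607 × 5.87% = 4.15%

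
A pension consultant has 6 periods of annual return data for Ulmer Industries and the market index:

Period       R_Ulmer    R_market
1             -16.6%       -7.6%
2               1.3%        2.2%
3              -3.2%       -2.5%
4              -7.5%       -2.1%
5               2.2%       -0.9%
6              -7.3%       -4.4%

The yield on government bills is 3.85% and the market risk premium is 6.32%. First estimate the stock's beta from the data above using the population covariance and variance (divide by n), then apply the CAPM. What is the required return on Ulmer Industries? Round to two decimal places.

15.88%

Mean R_i = (-16.6 + 1.3 − 3.2 − 7.5 + 2.2 − 7.3) / 6 = -5.1833%
Mean R_m = (-7.6 + 2.2 − 2.5 − 2.1 − 0.9 − 4.4) / 6 = -2.5500%
Σ(R_i − R̄_i)(R_m − R̄_m) = 103.6050  ⇒  Cov = 103.6050 / 6 = 17.2675
Σ(R_m − R̄_m)² = 54.4150  ⇒  Var(R_m) = 54.4150 / 6 = 9.0692
β = Cov / Var(R_m) = 17.2675 / 9.0692 = 1.9040
E(R) = R_f + β × MRP = 3.85% + 1.9040 × 6.32% = 15.88%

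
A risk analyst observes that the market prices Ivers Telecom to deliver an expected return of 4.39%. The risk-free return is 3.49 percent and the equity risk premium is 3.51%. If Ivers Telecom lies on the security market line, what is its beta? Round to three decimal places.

0.256

β = (E(R) − R_f) / MRP = (4.39% − 3.49%) / 3.51% = 0.90% / 3.51% = 0.256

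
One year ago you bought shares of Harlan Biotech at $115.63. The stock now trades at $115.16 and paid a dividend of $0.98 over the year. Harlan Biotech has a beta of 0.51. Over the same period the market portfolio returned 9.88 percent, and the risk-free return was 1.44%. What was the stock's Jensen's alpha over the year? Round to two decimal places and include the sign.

Realised HPR = (P1 + D1 − P0) / P0 = (115.16 + 0.98 − 115.63) / 115.63 = 0.51 / 115.63 = 0.4411%
MRP = 9.88% − 1.44% = 8.44%
CAPM required = R_f + β·MRP = 1.44% + 0.51 × 8.44% = 5.7444%
α = realised − required = 0.4411% − 5.7444% = -5.30%

-5.30%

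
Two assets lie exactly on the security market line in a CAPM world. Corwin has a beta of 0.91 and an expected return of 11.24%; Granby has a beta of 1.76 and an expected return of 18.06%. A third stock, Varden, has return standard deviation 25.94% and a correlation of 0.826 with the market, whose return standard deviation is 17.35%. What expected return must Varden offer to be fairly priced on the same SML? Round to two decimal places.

MRP = (18.06% − 11.24%) / (1.76 − 0.91) = 8.0235%
R_f = 11.24% − 0.91 × 8.0235% = 3.9386%
β_Varden = ρ·σ_i/σ_m = 0.826 × 25.94 / 17.35 = 1.2350
E(R_Varden) = R_f + β × MRP = 3.9386% + 1.2350 × 8.0235% = 13.85%

13.85%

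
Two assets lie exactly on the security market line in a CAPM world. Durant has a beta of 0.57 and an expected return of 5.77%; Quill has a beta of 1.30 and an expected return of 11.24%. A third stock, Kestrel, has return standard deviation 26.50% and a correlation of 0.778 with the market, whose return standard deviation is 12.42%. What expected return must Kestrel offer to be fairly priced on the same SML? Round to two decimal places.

MRP = (11.24% − 5.77%) / (1.30 − 0.57) = 7.4932%
R_f = 5.77% − 0.57 × 7.4932% = 1.4989%
β_Kestrel = ρ·σ_i/σ_m = 0.778 × 26.50 / 12.42 = 1.6600
E(R_Kestrel) = R_f + β × MRP = 1.4989% + 1.6600 × 7.4932% = 13.94%

13.94%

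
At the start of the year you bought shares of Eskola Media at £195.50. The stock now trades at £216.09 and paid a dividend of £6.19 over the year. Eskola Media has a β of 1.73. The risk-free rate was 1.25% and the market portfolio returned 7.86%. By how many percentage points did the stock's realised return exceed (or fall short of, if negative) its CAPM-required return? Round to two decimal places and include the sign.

+1.01%

Realised HPR = (P1 + D1 − P0) / P0 = (216.09 + 6.19 − 195.50) / 195.50 = 26.78 / 195.50 = 13.6982%
MRP = 7.86% − 1.25% = 6.61%
CAPM required = R_f + β·MRP = 1.25% + 1.73 × 6.61% = 12.6853%
α = realised − required = 13.6982% − 12.6853% = +1.01%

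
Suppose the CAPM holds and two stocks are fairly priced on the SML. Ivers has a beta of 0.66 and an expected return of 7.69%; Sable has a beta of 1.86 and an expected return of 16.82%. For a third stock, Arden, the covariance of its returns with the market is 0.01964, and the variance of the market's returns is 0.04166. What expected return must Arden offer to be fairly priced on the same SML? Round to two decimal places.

6.26%

MRP = (16.82% − 7.69%) / (1.86 − 0.66) = 7.6083%
R_f = 7.69% − 0.66 × 7.6083% = 2.6685%
β_Arden = Cov / Var(R_m) = 0.01964 / 0.04166 = 0.4714
E(R_Arden) = R_f + β × MRP = 2.6685% + 0.4714 × 7.6083% = 6.26%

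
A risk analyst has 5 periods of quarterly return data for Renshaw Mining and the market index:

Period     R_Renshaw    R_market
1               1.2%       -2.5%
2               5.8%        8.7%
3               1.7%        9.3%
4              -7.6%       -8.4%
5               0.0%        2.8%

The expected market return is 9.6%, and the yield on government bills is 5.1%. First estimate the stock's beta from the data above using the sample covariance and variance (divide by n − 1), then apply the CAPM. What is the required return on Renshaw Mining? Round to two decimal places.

7.57%

Mean R_i = (1.2 + 5.8 + 1.7 − 7.6 + 0.0) / 5 = 0.2200%
Mean R_m = (-2.5 + 8.7 + 9.3 − 8.4 + 2.8) / 5 = 1.9800%
Σ(R_i − R̄_i)(R_m − R̄_m) = 124.9320  ⇒  Cov = 124.9320 / 4 = 31.2330
Σ(R_m − R̄_m)² = 227.2280  ⇒  Var(R_m) = 227.2280 / 4 = 56.8070
β = Cov / Var(R_m) = 31.2330 / 56.8070 = 0.5498
MRP = 9.6% − 5.1% = 4.50%
E(R) = R_f + β × MRP = 5.1% + 0.5498 × 4.5% = 7.57%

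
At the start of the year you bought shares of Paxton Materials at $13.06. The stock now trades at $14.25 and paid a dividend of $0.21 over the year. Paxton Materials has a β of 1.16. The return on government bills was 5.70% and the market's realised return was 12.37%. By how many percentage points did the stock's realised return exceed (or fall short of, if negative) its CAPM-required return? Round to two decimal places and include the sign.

-2.72%

Realised HPR = (P1 + D1 − P0) / P0 = (14.25 + 0.21 − 13.06) / 13.06 = 1.40 / 13.06 = 10.7198%
MRP = 12.37% − 5.70% = 6.67%
CAPM required = R_f + β·MRP = 5.70% + 1.16 × 6.67% = 13.4372%
α = realised − required = 10.7198% − 13.4372% = -2.72%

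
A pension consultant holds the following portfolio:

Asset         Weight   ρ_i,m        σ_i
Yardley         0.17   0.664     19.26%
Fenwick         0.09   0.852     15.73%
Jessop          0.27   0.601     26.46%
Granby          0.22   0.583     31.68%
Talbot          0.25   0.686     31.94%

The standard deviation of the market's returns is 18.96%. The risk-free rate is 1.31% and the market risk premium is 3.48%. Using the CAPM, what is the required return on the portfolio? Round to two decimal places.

4.47%

β_Yardley = 0.664 × 19.26% / 18.96% = 0.6745
β_Fenwick = 0.852 × 15.73% / 18.96% = 0.7069
β_Jessop = 0.601 × 26.46% / 18.96% = 0.8387
β_Granby = 0.583 × 31.68% / 18.96% = 0.9741
β_Talbot = 0.686 × 31.94% / 18.96% = 1.1556
β_P = Σ w_i β_i = 0.17×0.6745 + 0.09×0.7069 + 0.27×0.8387 + 0.22×0.9741 + 0.25×1.1556 = 0.9079
E(R_P) = R_f + β_P × MRP = 1.31% + 0.9079 × 3.48% = 4.47%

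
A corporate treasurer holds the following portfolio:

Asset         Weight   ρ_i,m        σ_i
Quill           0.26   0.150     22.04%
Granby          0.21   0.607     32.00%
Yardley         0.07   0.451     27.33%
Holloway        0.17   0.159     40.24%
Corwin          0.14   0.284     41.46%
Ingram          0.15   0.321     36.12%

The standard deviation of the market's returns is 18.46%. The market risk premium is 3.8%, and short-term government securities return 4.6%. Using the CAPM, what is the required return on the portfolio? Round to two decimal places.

6.72%

β_Quill = 0.150 × 22.04% / 18.46% = 0.1791
β_Granby = 0.607 × 32.00% / 18.46% = 1.0522
β_Yardley = 0.451 × 27.33% / 18.46% = 0.6677
β_Holloway = 0.159 × 40.24% / 18.46% = 0.3466
β_Corwin = 0.284 × 41.46% / 18.46% = 0.6378
β_Ingram = 0.321 × 36.12% / 18.46% = 0.6281
β_P = Σ w_i β_i = 0.26×0.1791 + 0.21×1.0522 + 0.07×0.6677 + 0.17×0.3466 + 0.14×0.6378 + 0.15×0.6281 = 0.5567
E(R_P) = R_f + β_P × MRP = 4.6% + 0.5567 × 3.8% = 6.72%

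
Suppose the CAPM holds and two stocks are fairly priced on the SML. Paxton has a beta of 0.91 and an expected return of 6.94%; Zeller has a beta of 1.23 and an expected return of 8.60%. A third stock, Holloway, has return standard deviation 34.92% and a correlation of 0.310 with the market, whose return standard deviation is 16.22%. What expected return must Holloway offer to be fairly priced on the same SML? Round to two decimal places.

MRP = (8.60% − 6.94%) / (1.23 − 0.91) = 5.1875%
R_f = 6.94% − 0.91 × 5.1875% = 2.2194%
β_Holloway = ρ·σ_i/σ_m = 0.310 × 34.92 / 16.22 = 0.6674
E(R_Holloway) = R_f + β × MRP = 2.2194% + 0.6674 × 5.1875% = 5.68%

5.68%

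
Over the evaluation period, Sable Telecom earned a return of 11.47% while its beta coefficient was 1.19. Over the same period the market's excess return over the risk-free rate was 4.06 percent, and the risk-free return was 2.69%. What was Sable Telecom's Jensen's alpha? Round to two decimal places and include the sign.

+3.95%

CAPM benchmark = R_f + β(R_m − R_f) = 2.69% + 1.19 × 4.06% = 7.5214%
α = actual − benchmark = 11.47% − 7.5214% = +3.95%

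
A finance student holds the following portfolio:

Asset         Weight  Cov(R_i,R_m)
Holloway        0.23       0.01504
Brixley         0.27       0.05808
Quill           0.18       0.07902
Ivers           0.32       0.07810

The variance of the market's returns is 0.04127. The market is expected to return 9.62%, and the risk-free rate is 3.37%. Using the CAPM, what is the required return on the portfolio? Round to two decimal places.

β_Holloway = 0.01504 / 0.04127 = 0.3644
β_Brixley = 0.05808 / 0.04127 = 1.4073
β_Quill = 0.07902 / 0.04127 = 1.9147
β_Ivers = 0.07810 / 0.04127 = 1.8924
β_P = Σ w_i β_i = 0.23×0.3644 + 0.27×1.4073 + 0.18×1.9147 + 0.32×1.8924 = 1.4140
MRP = 9.62% − 3.37% = 6.25%
E(R_P) = R_f + β_P × MRP = 3.37% + 1.4140 × 6.25% = 12.21%

12.21%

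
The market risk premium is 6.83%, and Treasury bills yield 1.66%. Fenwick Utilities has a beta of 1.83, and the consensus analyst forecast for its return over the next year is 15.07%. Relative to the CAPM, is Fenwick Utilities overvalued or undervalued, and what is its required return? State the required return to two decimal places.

Undervalued; required return 14.16%

Required return = R_f + β·MRP = 1.66% + 1.83 × 6.83% = 14.16%
Forecast 15.07% > required 14.16% → the stock plots above the SML → undervalued.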